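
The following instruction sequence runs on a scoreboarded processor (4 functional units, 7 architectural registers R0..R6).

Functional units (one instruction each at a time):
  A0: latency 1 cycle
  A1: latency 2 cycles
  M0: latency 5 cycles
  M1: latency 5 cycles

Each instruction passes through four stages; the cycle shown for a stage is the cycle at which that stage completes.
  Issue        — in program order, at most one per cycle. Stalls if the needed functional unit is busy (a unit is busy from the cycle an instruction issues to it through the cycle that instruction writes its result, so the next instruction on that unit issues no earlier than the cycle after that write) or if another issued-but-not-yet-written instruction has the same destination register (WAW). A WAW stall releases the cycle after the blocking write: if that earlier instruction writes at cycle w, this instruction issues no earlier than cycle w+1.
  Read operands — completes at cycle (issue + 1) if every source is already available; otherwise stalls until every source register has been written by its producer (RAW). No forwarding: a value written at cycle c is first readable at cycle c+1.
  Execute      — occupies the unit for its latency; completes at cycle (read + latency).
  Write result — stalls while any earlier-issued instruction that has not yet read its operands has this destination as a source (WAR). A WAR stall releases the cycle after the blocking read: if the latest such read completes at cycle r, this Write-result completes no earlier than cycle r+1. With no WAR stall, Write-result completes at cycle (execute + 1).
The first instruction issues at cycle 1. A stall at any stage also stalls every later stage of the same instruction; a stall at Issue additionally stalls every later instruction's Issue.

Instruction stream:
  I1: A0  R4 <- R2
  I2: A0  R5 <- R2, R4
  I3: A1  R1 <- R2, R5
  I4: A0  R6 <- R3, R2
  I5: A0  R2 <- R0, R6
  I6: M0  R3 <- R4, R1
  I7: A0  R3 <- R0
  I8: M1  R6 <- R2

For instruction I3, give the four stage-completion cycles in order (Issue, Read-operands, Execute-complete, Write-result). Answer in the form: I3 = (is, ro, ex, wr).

I3 = (6, 9, 11, 12)

  I1 | 1 | 2 | 3 | 4
  I2 | 5 | 6 | 7 | 8   struct: A0 busy until I1 writes@4
  I3 | 6 | 9 | 11 | 12   RAW R5: wait I2 write@8
  I4 | 9 | 10 | 11 | 12   struct: A0 busy until I2 writes@8
  I5 | 13 | 14 | 15 | 16   struct: A0 busy until I4 writes@12
  I6 | 14 | 15 | 20 | 21
  I7 | 22 | 23 | 24 | 25   WAW R3: wait I6 write@21
  I8 | 23 | 24 | 29 | 30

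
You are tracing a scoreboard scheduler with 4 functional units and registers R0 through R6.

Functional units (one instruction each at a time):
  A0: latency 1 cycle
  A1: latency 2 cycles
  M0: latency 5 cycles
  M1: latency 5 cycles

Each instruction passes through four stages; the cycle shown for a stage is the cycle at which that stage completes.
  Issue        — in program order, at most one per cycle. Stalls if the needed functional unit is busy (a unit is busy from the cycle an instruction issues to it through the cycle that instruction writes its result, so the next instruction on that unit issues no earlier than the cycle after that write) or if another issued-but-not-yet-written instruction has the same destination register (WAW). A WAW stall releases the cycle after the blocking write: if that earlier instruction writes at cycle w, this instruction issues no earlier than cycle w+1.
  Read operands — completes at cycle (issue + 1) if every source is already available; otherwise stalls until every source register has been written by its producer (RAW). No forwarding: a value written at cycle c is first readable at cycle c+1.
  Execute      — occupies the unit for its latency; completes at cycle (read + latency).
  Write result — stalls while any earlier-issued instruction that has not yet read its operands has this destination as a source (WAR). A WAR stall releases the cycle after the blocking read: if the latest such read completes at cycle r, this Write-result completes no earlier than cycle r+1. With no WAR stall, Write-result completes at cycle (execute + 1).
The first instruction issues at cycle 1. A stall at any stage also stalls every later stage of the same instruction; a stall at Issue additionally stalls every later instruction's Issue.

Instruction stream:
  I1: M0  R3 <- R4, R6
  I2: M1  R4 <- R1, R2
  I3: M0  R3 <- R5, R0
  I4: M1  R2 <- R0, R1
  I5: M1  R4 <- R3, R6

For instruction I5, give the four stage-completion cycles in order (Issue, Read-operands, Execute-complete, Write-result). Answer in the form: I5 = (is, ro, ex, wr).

t=1  I1 issues→M0
t=2  I1 reads; I2 issues→M1
t=3  I2 reads
t=7  I1 exec-done
t=8  I1 writes R3; I2 exec-done
t=9  I2 writes R4; I3 issues→M0
t=10  I3 reads; I4 issues→M1
t=11  I4 reads
t=15  I3 exec-done
t=16  I3 writes R3; I4 exec-done
t=17  I4 writes R2
t=18  I5 issues→M1
t=19  I5 reads
t=24  I5 exec-done
t=25  I5 writes R4

I5 = (18, 19, 24, 25)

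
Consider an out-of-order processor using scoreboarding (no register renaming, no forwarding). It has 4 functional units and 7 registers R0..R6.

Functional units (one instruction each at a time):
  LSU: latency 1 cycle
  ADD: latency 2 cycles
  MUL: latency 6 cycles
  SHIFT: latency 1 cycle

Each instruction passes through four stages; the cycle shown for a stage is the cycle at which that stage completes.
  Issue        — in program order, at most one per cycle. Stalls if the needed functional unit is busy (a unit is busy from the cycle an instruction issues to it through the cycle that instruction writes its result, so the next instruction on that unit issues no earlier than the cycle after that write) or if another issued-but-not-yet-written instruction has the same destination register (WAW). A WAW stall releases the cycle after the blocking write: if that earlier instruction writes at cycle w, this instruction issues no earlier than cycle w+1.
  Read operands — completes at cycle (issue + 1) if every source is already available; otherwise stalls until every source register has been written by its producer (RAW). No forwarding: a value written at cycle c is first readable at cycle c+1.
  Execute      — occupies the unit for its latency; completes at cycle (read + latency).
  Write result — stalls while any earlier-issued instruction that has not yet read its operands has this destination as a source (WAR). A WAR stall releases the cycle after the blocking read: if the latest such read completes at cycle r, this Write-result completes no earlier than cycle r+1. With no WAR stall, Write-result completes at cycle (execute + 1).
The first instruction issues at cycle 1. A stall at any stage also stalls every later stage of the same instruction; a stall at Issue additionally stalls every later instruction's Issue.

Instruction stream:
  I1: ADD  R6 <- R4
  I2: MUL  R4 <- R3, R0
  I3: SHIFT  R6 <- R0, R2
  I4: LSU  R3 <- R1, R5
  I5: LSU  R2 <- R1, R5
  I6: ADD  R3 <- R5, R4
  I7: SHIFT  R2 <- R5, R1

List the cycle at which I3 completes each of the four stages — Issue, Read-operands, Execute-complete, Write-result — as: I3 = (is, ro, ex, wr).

c1: issue I1 (ADD)
c2: I1 read-ops · issue I2 (MUL)
c3: I2 read-ops
c4: I1 finished on ADD
c5: I1→R6
c6: issue I3 (SHIFT)
c7: I3 read-ops · issue I4 (LSU)
c8: I3 finished on SHIFT · I4 read-ops
c9: I2 finished on MUL · I3→R6 · I4 finished on LSU
c10: I2→R4 · I4→R3
c11: issue I5 (LSU)
c12: I5 read-ops · issue I6 (ADD)
c13: I5 finished on LSU · I6 read-ops
c14: I5→R2
c15: I6 finished on ADD · issue I7 (SHIFT)
c16: I6→R3 · I7 read-ops
c17: I7 finished on SHIFT
c18: I7→R2

I3 = (6, 7, 8, 9)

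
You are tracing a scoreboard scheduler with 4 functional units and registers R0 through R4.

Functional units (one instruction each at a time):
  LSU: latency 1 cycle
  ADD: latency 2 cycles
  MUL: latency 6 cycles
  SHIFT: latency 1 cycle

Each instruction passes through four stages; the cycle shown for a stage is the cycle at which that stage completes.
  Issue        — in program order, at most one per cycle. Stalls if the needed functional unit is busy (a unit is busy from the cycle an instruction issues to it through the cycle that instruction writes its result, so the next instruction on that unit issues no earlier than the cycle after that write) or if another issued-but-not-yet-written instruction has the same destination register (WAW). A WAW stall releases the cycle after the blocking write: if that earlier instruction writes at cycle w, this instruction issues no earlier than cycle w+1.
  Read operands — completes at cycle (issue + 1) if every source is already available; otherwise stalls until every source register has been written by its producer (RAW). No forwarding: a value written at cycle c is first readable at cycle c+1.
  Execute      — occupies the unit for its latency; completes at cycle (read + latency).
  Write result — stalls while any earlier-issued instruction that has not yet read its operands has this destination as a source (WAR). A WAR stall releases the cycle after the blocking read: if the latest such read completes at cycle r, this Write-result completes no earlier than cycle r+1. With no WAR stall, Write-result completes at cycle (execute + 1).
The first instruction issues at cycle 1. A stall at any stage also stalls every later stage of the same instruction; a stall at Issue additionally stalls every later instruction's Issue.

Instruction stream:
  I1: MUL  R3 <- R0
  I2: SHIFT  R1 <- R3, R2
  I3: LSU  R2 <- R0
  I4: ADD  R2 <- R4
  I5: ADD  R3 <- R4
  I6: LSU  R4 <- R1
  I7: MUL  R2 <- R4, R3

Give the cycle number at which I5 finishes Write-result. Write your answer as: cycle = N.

  I1 | 1 | 2 | 8 | 9
  I2 | 2 | 10 | 11 | 12   RAW R3: wait I1 write@9
  I3 | 3 | 4 | 5 | 11   WAR R2: wait I2 read@10
  I4 | 12 | 13 | 15 | 16   WAW R2: wait I3 write@11
  I5 | 17 | 18 | 20 | 21   struct: ADD busy until I4 writes@16
  I6 | 18 | 19 | 20 | 21
  I7 | 19 | 22 | 28 | 29   RAW R4: wait I6 write@21 · RAW R3: wait I5 write@21

cycle = 21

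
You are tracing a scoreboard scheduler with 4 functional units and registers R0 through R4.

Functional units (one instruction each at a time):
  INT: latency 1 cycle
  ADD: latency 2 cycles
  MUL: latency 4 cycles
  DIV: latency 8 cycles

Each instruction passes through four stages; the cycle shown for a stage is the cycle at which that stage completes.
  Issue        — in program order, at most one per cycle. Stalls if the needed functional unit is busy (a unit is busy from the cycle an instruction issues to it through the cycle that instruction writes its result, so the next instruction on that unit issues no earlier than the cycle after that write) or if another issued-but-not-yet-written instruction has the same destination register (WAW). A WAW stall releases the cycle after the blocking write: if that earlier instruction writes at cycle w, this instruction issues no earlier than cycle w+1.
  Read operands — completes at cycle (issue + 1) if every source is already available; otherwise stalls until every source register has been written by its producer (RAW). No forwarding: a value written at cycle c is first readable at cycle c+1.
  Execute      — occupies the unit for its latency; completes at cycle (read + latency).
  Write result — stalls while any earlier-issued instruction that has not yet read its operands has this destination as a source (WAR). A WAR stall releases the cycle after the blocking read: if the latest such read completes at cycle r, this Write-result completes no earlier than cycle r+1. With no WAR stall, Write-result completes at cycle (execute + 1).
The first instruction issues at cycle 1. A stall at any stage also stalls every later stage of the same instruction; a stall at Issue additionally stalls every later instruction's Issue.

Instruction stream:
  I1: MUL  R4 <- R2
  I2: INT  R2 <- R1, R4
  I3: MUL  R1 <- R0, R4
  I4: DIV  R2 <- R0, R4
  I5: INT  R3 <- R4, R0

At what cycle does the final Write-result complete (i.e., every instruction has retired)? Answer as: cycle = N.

I1 -> (1, 2, 6, 7)
I2 -> (2, 8, 9, 10)  // RAW R4: wait I1 write@7
I3 -> (8, 9, 13, 14)  // struct: MUL busy until I1 writes@7
I4 -> (11, 12, 20, 21)  // WAW R2: wait I2 write@10
I5 -> (12, 13, 14, 15)

cycle = 21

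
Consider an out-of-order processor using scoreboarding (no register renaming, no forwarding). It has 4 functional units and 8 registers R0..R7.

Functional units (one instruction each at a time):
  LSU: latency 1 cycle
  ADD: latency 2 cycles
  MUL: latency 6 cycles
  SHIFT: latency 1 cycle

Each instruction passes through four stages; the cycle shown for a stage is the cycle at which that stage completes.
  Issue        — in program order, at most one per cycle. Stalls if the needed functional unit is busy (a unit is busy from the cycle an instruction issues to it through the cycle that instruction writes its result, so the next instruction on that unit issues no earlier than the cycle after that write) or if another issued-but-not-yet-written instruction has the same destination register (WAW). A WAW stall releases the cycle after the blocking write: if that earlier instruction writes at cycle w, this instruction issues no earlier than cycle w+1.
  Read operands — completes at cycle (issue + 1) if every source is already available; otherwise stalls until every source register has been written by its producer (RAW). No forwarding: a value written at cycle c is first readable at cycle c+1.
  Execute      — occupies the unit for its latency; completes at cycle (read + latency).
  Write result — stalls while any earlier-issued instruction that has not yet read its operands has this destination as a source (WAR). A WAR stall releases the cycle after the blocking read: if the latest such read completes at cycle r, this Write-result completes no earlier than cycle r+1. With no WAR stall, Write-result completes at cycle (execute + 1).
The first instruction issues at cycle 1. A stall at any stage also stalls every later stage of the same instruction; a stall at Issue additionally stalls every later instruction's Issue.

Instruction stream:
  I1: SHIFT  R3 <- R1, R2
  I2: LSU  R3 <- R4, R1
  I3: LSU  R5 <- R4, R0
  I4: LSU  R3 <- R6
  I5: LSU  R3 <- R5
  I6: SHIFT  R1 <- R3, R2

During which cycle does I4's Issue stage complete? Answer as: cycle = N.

cycle = 13

I1 -> (1, 2, 3, 4)
I2 -> (5, 6, 7, 8)  // WAW R3: wait I1 write@4
I3 -> (9, 10, 11, 12)  // struct: LSU busy until I2 writes@8
I4 -> (13, 14, 15, 16)  // struct: LSU busy until I3 writes@12
I5 -> (17, 18, 19, 20)  // struct: LSU busy until I4 writes@16
I6 -> (18, 21, 22, 23)  // RAW R3: wait I5 write@20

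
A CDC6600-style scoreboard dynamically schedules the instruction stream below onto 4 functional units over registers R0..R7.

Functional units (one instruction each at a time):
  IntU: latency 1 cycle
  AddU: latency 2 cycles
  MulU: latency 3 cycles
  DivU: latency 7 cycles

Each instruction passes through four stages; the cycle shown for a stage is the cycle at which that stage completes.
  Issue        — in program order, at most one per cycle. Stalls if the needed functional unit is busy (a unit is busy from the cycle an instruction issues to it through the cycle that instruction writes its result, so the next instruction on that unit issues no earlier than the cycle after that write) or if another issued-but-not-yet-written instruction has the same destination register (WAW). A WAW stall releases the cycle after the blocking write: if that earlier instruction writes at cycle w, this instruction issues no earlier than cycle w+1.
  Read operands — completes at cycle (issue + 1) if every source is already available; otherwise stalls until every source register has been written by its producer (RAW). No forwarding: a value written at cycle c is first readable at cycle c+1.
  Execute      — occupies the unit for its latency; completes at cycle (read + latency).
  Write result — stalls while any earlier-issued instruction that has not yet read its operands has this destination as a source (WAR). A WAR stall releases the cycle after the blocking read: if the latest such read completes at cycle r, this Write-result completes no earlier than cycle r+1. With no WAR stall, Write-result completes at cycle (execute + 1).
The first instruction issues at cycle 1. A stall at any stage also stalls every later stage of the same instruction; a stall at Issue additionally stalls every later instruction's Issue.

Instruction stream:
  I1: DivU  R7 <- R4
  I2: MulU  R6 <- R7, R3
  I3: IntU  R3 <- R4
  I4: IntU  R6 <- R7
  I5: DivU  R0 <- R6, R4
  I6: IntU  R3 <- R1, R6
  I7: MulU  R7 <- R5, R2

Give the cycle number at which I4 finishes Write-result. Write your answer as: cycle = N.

I1 -> (1, 2, 9, 10)
I2 -> (2, 11, 14, 15)  // RAW R7: wait I1 write@10
I3 -> (3, 4, 5, 12)  // WAR R3: wait I2 read@11
I4 -> (16, 17, 18, 19)  // WAW R6: wait I2 write@15
I5 -> (17, 20, 27, 28)  // RAW R6: wait I4 write@19
I6 -> (20, 21, 22, 23)  // struct: IntU busy until I4 writes@19
I7 -> (21, 22, 25, 26)

cycle = 19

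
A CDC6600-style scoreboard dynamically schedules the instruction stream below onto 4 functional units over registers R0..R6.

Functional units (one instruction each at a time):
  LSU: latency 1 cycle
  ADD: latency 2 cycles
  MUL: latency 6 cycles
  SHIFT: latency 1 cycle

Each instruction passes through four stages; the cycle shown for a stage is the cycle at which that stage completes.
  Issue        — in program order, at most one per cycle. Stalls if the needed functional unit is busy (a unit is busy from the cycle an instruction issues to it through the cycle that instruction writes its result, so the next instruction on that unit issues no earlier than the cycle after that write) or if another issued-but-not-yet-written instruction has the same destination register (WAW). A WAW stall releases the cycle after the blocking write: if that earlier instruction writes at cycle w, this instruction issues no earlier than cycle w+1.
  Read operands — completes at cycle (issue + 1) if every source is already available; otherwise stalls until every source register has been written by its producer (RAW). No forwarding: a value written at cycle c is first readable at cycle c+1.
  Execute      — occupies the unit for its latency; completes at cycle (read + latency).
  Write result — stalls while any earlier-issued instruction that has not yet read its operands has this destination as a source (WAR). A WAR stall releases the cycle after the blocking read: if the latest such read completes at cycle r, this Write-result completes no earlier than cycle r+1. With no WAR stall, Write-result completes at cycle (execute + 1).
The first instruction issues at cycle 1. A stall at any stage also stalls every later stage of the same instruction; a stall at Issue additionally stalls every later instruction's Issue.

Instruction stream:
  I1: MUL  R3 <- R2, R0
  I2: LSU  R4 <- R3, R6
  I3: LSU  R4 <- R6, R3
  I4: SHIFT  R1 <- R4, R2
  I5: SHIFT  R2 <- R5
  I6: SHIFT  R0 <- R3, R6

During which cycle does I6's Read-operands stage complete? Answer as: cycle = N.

cycle = 25

cycle 1: I1→MUL
cycle 2: I1 RO, I2→LSU
cycle 8: I1 EX
cycle 9: I1 WR R3
cycle 10: I2 RO
cycle 11: I2 EX
cycle 12: I2 WR R4
cycle 13: I3→LSU
cycle 14: I3 RO, I4→SHIFT
cycle 15: I3 EX
cycle 16: I3 WR R4
cycle 17: I4 RO
cycle 18: I4 EX
cycle 19: I4 WR R1
cycle 20: I5→SHIFT
cycle 21: I5 RO
cycle 22: I5 EX
cycle 23: I5 WR R2
cycle 24: I6→SHIFT
cycle 25: I6 RO
cycle 26: I6 EX
cycle 27: I6 WR R0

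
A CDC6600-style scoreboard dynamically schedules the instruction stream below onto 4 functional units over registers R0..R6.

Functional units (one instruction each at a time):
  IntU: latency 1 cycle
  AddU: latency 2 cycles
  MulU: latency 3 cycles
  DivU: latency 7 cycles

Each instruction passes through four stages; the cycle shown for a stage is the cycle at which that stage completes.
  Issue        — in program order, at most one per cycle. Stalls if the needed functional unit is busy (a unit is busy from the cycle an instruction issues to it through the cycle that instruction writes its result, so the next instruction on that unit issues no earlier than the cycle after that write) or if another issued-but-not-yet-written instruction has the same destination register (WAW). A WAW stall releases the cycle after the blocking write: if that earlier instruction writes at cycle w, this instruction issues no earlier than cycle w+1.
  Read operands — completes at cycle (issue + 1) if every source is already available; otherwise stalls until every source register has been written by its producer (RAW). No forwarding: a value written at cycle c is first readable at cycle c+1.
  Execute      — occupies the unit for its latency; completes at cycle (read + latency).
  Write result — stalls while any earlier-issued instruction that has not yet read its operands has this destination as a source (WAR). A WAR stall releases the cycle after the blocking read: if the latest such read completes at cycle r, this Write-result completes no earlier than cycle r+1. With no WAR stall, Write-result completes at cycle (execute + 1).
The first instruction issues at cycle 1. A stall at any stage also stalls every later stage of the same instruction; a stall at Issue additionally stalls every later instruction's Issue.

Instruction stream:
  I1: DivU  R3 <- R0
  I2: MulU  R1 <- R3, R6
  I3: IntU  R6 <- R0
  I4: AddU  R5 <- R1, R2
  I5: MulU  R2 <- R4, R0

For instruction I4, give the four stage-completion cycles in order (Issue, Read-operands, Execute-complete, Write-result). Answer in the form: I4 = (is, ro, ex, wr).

I4 = (4, 16, 18, 19)

[I1] 1/2/9/10
[I2] 2/11/14/15  (RAW R3: wait I1 write@10)
[I3] 3/4/5/12  (WAR R6: wait I2 read@11)
[I4] 4/16/18/19  (RAW R1: wait I2 write@15)
[I5] 16/17/20/21  (struct: MulU busy until I2 writes@15)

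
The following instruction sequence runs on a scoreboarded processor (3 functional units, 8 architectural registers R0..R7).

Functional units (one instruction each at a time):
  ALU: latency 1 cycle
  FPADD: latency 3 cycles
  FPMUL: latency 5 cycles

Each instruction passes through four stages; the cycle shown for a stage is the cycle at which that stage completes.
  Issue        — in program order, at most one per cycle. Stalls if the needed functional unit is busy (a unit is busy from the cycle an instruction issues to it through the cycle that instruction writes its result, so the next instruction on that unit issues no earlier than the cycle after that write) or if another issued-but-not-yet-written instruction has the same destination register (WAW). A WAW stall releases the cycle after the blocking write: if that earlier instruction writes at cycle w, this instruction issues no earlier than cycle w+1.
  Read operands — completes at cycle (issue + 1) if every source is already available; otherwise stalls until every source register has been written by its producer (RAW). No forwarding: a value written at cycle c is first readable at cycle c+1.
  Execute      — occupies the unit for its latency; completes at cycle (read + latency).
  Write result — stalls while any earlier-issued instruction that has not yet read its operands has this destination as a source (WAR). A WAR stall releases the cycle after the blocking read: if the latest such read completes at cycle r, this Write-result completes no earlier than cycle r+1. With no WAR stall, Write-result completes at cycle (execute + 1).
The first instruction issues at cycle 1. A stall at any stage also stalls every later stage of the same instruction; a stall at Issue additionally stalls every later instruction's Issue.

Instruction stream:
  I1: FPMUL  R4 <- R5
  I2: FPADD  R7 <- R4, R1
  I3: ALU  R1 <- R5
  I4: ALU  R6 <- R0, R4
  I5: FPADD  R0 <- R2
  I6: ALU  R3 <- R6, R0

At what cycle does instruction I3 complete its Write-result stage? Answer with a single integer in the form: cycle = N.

cycle 1: issue I1 (FPMUL)
cycle 2: I1 read-ops; issue I2 (FPADD)
cycle 3: issue I3 (ALU)
cycle 4: I3 read-ops
cycle 5: I3 finished on ALU
cycle 7: I1 finished on FPMUL
cycle 8: I1→R4
cycle 9: I2 read-ops
cycle 10: I3→R1
cycle 11: issue I4 (ALU)
cycle 12: I2 finished on FPADD; I4 read-ops
cycle 13: I2→R7; I4 finished on ALU
cycle 14: I4→R6; issue I5 (FPADD)
cycle 15: I5 read-ops; issue I6 (ALU)
cycle 18: I5 finished on FPADD
cycle 19: I5→R0
cycle 20: I6 read-ops
cycle 21: I6 finished on ALU
cycle 22: I6→R3

cycle = 10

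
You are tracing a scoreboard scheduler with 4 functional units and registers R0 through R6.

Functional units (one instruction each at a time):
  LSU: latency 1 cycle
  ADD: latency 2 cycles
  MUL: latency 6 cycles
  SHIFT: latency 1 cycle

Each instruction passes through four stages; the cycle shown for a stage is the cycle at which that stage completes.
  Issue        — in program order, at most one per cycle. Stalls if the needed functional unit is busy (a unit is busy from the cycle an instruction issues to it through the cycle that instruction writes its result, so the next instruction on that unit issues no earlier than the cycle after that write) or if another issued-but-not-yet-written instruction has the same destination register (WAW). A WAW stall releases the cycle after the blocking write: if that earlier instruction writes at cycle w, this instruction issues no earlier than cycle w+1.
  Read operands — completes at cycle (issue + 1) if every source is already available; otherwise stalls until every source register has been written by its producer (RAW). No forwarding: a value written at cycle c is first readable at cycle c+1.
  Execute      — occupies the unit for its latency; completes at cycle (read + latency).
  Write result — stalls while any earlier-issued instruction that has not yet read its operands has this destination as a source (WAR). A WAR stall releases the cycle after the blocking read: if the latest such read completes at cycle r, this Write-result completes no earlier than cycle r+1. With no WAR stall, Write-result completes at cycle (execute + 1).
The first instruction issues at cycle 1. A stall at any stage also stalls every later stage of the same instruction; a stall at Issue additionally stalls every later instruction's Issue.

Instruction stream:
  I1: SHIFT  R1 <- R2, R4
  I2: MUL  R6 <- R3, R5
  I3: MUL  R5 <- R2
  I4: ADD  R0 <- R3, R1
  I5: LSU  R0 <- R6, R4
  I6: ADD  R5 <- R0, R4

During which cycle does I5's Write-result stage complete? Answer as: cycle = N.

c1: issue I1 (SHIFT)
c2: I1 read-ops; issue I2 (MUL)
c3: I1 finished on SHIFT; I2 read-ops
c4: I1→R1
c9: I2 finished on MUL
c10: I2→R6
c11: issue I3 (MUL)
c12: I3 read-ops; issue I4 (ADD)
c13: I4 read-ops
c15: I4 finished on ADD
c16: I4→R0
c17: issue I5 (LSU)
c18: I3 finished on MUL; I5 read-ops
c19: I3→R5; I5 finished on LSU
c20: I5→R0; issue I6 (ADD)
c21: I6 read-ops
c23: I6 finished on ADD
c24: I6→R5

cycle = 20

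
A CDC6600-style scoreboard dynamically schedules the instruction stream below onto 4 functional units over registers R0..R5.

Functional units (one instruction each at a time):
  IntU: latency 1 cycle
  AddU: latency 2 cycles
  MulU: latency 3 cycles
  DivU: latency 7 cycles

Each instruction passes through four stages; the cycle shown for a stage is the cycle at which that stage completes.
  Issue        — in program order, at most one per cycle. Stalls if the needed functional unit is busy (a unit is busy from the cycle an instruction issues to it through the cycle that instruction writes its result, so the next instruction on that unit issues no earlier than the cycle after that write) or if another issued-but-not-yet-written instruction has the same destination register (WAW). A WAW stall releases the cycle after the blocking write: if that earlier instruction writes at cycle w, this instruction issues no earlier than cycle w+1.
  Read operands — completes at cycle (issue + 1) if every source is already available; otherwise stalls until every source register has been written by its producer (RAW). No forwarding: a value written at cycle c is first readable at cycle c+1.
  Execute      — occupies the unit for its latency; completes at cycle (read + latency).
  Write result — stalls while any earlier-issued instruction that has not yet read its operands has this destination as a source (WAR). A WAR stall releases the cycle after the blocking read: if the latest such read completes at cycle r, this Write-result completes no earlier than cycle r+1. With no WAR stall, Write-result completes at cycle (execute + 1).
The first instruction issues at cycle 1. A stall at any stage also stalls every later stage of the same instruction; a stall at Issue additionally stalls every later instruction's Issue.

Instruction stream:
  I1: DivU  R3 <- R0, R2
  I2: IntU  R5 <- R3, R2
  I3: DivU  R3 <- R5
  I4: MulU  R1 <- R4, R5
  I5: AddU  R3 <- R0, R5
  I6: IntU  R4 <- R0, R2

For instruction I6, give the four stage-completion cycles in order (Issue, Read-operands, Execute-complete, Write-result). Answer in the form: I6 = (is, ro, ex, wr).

1) issue 1, read 2, done 9, write 10
2) issue 2, read 11, done 12, write 13  <RAW R3: wait I1 write@10>
3) issue 11, read 14, done 21, write 22  <struct: DivU busy until I1 writes@10 / RAW R5: wait I2 write@13>
4) issue 12, read 14, done 17, write 18  <RAW R5: wait I2 write@13>
5) issue 23, read 24, done 26, write 27  <WAW R3: wait I3 write@22>
6) issue 24, read 25, done 26, write 27

I6 = (24, 25, 26, 27)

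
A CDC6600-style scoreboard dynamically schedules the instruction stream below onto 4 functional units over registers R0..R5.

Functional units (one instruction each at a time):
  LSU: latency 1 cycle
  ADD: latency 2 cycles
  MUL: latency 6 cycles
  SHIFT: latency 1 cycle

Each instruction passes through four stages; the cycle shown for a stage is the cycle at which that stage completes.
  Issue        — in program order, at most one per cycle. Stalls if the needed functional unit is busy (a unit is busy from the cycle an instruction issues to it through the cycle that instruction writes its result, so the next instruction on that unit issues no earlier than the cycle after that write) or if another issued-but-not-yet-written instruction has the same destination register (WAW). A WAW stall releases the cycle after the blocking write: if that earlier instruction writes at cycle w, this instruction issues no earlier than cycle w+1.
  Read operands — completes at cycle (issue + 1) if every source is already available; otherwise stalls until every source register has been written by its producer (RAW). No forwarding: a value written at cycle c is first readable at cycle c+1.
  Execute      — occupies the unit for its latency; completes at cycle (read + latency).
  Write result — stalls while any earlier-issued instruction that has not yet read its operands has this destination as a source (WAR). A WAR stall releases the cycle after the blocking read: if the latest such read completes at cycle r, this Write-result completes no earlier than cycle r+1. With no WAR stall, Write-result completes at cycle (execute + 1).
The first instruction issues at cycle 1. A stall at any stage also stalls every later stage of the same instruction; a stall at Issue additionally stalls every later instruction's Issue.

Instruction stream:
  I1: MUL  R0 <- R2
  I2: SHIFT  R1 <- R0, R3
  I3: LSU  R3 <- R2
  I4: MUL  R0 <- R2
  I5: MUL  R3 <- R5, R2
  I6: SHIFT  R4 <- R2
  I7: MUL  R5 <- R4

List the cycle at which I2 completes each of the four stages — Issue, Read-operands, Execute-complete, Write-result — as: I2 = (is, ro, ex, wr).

cycle 1: I1→MUL
cycle 2: I1 RO | I2→SHIFT
cycle 3: I3→LSU
cycle 4: I3 RO
cycle 5: I3 EX
cycle 8: I1 EX
cycle 9: I1 WR R0
cycle 10: I2 RO | I4→MUL
cycle 11: I2 EX | I3 WR R3 | I4 RO
cycle 12: I2 WR R1
cycle 17: I4 EX
cycle 18: I4 WR R0
cycle 19: I5→MUL
cycle 20: I5 RO | I6→SHIFT
cycle 21: I6 RO
cycle 22: I6 EX
cycle 23: I6 WR R4
cycle 26: I5 EX
cycle 27: I5 WR R3
cycle 28: I7→MUL
cycle 29: I7 RO
cycle 35: I7 EX
cycle 36: I7 WR R5

I2 = (2, 10, 11, 12)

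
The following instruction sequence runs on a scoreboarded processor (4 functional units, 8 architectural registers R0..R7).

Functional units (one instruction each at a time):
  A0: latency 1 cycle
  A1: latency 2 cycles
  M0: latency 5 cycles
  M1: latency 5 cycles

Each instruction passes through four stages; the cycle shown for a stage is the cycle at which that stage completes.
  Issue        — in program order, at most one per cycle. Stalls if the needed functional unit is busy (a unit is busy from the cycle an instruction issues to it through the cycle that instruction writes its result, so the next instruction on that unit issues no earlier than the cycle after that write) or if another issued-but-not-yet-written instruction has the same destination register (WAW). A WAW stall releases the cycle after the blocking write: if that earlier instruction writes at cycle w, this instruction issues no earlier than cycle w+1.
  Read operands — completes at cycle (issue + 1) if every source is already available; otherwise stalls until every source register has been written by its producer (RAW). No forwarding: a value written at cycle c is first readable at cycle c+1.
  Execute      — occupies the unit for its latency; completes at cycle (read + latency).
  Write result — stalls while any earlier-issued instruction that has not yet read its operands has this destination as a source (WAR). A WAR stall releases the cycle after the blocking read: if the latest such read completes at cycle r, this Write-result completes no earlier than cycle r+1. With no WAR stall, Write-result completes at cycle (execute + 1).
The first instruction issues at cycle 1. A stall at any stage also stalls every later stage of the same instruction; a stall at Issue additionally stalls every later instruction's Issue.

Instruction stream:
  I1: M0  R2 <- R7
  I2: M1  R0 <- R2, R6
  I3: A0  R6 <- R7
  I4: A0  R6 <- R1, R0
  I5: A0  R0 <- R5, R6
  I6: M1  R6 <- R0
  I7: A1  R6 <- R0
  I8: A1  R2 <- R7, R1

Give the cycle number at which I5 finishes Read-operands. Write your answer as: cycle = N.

cycle = 20

  I1 | 1 | 2 | 7 | 8
  I2 | 2 | 9 | 14 | 15   RAW R2: wait I1 write@8
  I3 | 3 | 4 | 5 | 10   WAR R6: wait I2 read@9
  I4 | 11 | 16 | 17 | 18   struct: A0 busy until I3 writes@10 · RAW R0: wait I2 write@15
  I5 | 19 | 20 | 21 | 22   struct: A0 busy until I4 writes@18
  I6 | 20 | 23 | 28 | 29   RAW R0: wait I5 write@22
  I7 | 30 | 31 | 33 | 34   WAW R6: wait I6 write@29
  I8 | 35 | 36 | 38 | 39   struct: A1 busy until I7 writes@34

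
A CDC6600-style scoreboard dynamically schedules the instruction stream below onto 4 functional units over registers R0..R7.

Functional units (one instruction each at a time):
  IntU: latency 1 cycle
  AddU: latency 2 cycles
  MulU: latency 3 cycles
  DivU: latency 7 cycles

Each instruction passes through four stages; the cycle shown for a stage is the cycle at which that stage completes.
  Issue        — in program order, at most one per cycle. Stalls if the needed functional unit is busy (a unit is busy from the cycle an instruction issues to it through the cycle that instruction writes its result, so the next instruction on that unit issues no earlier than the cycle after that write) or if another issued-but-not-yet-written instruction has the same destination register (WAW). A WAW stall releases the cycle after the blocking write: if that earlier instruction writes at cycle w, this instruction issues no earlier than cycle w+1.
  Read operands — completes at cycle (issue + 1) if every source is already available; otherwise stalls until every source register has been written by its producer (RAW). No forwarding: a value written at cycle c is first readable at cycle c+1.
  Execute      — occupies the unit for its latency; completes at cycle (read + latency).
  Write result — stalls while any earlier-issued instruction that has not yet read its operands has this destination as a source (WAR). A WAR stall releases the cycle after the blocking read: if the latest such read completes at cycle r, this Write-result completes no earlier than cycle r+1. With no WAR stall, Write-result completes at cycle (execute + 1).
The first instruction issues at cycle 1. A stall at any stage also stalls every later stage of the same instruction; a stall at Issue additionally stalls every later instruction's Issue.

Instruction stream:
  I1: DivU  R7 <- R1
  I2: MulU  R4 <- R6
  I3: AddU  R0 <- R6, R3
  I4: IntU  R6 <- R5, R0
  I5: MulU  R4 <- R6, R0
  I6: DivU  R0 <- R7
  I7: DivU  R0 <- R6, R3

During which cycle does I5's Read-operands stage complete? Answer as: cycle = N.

cycle = 11

I1: IS=1 RO=2 EX=9 WR=10
I2: IS=2 RO=3 EX=6 WR=7
I3: IS=3 RO=4 EX=6 WR=7
I4: IS=4 RO=8 EX=9 WR=10  [RAW R0: wait I3 write@7]
I5: IS=8 RO=11 EX=14 WR=15  [struct: MulU busy until I2 writes@7; RAW R6: wait I4 write@10]
I6: IS=11 RO=12 EX=19 WR=20  [struct: DivU busy until I1 writes@10]
I7: IS=21 RO=22 EX=29 WR=30  [struct: DivU busy until I6 writes@20]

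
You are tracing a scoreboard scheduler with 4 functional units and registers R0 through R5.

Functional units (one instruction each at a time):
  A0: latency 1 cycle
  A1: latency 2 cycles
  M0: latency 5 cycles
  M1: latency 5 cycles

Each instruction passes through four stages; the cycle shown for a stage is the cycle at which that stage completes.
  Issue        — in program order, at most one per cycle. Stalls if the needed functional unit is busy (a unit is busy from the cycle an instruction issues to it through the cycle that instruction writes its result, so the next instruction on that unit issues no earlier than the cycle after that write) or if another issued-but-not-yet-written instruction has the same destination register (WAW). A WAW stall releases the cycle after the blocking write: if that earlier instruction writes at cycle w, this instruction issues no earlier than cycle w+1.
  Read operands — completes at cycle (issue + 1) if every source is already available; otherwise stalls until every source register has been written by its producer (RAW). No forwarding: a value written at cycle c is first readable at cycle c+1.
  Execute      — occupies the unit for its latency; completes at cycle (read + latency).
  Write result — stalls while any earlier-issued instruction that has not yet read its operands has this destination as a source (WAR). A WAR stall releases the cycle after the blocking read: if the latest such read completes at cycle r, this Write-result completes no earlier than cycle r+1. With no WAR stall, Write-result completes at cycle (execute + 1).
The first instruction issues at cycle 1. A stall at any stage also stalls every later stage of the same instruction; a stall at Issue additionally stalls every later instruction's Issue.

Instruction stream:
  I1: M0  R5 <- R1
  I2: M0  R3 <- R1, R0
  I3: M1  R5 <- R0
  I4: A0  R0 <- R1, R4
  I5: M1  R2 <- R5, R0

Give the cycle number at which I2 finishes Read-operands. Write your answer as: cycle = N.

cycle = 10

t=1  I1 dispatched to M0
t=2  I1 operands ready
t=7  I1 complete
t=8  R5←I1
t=9  I2 dispatched to M0
t=10  I2 operands ready | I3 dispatched to M1
t=11  I3 operands ready | I4 dispatched to A0
t=12  I4 operands ready
t=13  I4 complete
t=14  R0←I4
t=15  I2 complete
t=16  R3←I2 | I3 complete
t=17  R5←I3
t=18  I5 dispatched to M1
t=19  I5 operands ready
t=24  I5 complete
t=25  R2←I5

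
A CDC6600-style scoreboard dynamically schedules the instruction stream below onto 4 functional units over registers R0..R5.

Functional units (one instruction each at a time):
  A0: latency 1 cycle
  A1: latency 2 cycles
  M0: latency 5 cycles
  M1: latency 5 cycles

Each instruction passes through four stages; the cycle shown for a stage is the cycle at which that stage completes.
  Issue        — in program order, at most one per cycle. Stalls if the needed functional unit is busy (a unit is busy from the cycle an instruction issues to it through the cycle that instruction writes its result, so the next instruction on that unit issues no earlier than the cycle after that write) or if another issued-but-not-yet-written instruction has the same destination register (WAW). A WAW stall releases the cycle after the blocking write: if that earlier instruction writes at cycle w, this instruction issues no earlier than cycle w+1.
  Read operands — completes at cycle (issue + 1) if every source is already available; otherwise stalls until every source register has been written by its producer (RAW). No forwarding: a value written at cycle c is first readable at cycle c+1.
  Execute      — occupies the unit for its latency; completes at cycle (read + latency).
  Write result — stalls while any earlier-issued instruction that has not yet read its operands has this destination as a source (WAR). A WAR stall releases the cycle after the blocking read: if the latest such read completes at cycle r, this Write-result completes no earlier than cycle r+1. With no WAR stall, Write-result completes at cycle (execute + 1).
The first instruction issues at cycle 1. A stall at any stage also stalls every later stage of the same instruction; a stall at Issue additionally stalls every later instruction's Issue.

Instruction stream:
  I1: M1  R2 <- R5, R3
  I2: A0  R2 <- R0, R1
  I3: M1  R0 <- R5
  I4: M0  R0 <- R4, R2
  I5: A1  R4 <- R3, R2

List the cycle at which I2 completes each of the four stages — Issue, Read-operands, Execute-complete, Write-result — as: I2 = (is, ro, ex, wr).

t=1  I1 issues→M1
t=2  I1 reads
t=7  I1 exec-done
t=8  I1 writes R2
t=9  I2 issues→A0
t=10  I2 reads; I3 issues→M1
t=11  I2 exec-done; I3 reads
t=12  I2 writes R2
t=16  I3 exec-done
t=17  I3 writes R0
t=18  I4 issues→M0
t=19  I4 reads; I5 issues→A1
t=20  I5 reads
t=22  I5 exec-done
t=23  I5 writes R4
t=24  I4 exec-done
t=25  I4 writes R0

I2 = (9, 10, 11, 12)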